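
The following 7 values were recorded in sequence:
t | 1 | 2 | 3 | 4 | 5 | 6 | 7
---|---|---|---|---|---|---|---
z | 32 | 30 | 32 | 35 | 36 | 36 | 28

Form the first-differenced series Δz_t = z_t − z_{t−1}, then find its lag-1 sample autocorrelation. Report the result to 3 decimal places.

0.108

First differences Δz: -2, 2, 3, 1, 0, -8
Mean of differences = -0.6667
Numerator Σ(Δz_t−Δz̄)(Δz_{t+1}−Δz̄) = 8.5556
Denominator Σ(Δz_t−Δz̄)² = 79.3333
r_1(Δz) = 8.5556 / 79.3333 = 0.108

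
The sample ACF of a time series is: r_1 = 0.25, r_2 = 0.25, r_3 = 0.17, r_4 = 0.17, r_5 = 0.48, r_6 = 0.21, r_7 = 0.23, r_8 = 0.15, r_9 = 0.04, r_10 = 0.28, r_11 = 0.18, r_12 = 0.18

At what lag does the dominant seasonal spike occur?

5

The largest autocorrelation is r_5 = 0.48, with a weaker echo at lag 10 (0.28); the remaining lags stay at or below 0.25.
The dominant spike at lag 5 indicates a seasonal period of 5.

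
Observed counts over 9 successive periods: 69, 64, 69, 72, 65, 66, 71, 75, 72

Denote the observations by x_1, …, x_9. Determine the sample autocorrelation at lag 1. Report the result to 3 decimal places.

Mean x̄ = (69 + 64 + 69 + 72 + 65 + 66 + 71 + 75 + 72)/9 = 69.2222
Numerator Σ_{t=1}^{8}(x_t−x̄)(x_{t+1}−x̄) = 24.1728
Denominator Σ(x_t−x̄)² = 107.5556
r_1 = 24.1728 / 107.5556 = 0.225

0.225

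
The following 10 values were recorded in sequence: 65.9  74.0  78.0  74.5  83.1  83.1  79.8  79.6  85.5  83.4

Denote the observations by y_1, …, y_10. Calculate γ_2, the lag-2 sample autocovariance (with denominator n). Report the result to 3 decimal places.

Mean ȳ = (65.9 + 74.0 + 78.0 + 74.5 + 83.1 + 83.1 + 79.8 + 79.6 + 85.5 + 83.4)/10 = 78.6900
Σ_{t=1}^{8}(y_t−ȳ)(y_{t+2}−ȳ) = 27.7088
γ_2 = 27.7088 / 10 = 2.771

2.771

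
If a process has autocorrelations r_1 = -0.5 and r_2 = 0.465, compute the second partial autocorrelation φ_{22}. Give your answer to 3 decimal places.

φ_{22} = (r_2 − r_1²) / (1 − r_1²)
r_1² = (-0.5)² = 0.25
Numerator = 0.465 − 0.2500 = 0.2150; denominator = 1 − 0.2500 = 0.7500
φ_{22} = 0.2150 / 0.7500 = 0.287

0.287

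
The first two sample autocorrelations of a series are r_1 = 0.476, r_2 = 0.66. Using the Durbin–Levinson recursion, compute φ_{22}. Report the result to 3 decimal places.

φ_{22} = (r_2 − r_1²) / (1 − r_1²)
r_1² = (0.476)² = 0.226576
Numerator = 0.66 − 0.2266 = 0.4334; denominator = 1 − 0.2266 = 0.7734
φ_{22} = 0.4334 / 0.7734 = 0.560

0.560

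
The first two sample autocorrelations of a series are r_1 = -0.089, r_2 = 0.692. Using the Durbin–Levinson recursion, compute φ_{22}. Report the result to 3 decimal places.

0.690

φ_{22} = (r_2 − r_1²) / (1 − r_1²)
r_1² = (-0.089)² = 0.007921
Numerator = 0.692 − 0.0079 = 0.6841; denominator = 1 − 0.0079 = 0.9921
φ_{22} = 0.6841 / 0.9921 = 0.690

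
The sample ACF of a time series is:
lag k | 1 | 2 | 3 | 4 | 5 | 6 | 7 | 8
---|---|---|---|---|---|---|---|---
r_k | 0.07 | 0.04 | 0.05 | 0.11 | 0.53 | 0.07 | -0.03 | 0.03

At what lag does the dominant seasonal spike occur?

5

The largest autocorrelation is r_5 = 0.53; the remaining lags stay at or below 0.11.
The dominant spike at lag 5 indicates a seasonal period of 5.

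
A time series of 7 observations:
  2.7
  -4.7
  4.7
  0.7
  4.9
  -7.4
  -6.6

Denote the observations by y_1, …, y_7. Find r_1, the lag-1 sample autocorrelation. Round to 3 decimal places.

Mean ȳ = (2.7 − 4.7 + 4.7 + 0.7 + 4.9 − 7.4 − 6.6)/7 = -0.8143
Deviations from mean: 3.5143, -3.8857, 5.5143, 1.5143, 5.7143, -6.5857, -5.7857
Σ(y_t−ȳ)(y_{t+1}−ȳ) = (-13.6555) + (-21.4269) + (8.3502) + (8.6531) + (-37.6327) + (38.1031) = -17.6088
Denominator Σ(y_t−ȳ)² = 169.6486
r_1 = -17.6088 / 169.6486 = -0.104

-0.104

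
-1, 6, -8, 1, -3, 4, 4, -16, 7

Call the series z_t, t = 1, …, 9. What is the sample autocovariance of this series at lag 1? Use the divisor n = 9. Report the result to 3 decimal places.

-27.272

Mean z̄ = (-1 + 6 − 8 + 1 − 3 + 4 + 4 − 16 + 7)/9 = -0.6667
Σ_{t=1}^{8}(z_t−z̄)(z_{t+1}−z̄) = -245.4444
γ_1 = -245.4444 / 9 = -27.272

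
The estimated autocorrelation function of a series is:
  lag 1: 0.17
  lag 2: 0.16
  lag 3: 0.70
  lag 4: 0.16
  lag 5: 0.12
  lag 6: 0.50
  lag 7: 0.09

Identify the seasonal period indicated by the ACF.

3

The largest autocorrelation is r_3 = 0.70, with a weaker echo at lag 6 (0.50); the remaining lags stay at or below 0.17.
The dominant spike at lag 3 indicates a seasonal period of 3.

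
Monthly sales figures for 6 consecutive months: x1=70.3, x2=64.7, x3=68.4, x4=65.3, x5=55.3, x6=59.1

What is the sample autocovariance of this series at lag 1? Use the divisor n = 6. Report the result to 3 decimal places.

7.360

Mean x̄ = (70.3 + 64.7 + 68.4 + 65.3 + 55.3 + 59.1)/6 = 63.8500
Deviations: 6.4500, 0.8500, 4.5500, 1.4500, -8.5500, -4.7500
Σ_{t=1}^{5}(x_t−x̄)(x_{t+1}−x̄) = 44.1625
γ_1 = 44.1625 / 6 = 7.360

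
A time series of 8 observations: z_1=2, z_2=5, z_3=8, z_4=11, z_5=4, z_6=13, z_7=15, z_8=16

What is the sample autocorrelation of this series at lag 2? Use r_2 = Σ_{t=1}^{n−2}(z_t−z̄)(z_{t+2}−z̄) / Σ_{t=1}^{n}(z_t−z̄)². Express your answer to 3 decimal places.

0.051

Mean z̄ = (2 + 5 + 8 + 11 + 4 + 13 + 15 + 16)/8 = 9.2500
Σ(z_t−z̄)(z_{t+2}−z̄) = (9.0625) + (-7.4375) + (6.5625) + (6.5625) + (-30.1875) + (25.3125) = 9.8750
Denominator Σ(z_t−z̄)² = 195.5000
r_2 = 9.8750 / 195.5000 = 0.051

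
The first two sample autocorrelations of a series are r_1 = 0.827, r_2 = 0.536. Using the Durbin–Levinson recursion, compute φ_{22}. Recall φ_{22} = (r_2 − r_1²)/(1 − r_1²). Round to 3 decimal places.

-0.468

φ_{22} = (r_2 − r_1²) / (1 − r_1²)
r_1² = (0.827)² = 0.683929
Numerator = 0.536 − 0.6839 = -0.1479; denominator = 1 − 0.6839 = 0.3161
φ_{22} = -0.1479 / 0.3161 = -0.468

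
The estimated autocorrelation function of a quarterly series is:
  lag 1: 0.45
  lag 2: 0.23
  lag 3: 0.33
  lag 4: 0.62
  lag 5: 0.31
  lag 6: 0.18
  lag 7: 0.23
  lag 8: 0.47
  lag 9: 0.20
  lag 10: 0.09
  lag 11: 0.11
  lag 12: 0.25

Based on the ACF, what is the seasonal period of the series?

The largest autocorrelation is r_4 = 0.62, with a weaker echo at lag 8 (0.47); the remaining lags stay at or below 0.45. The elevated value at lag 1 (0.45), dropping to 0.23 at lag 2, reflects decaying short-term dependence rather than seasonality.
The dominant spike at lag 4 indicates a seasonal period of 4.

4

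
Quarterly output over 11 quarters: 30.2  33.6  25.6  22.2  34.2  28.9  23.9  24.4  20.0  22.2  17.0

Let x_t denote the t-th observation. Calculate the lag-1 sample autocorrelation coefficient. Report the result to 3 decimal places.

Mean x̄ = (30.2 + 33.6 + 25.6 + 22.2 + 34.2 + 28.9 + 23.9 + 24.4 + 20.0 + 22.2 + 17.0)/11 = 25.6545
Numerator Σ_{t=1}^{10}(x_t−x̄)(x_{t+1}−x̄) = 87.1161
Denominator Σ(x_t−x̄)² = 302.7473
r_1 = 87.1161 / 302.7473 = 0.288

0.288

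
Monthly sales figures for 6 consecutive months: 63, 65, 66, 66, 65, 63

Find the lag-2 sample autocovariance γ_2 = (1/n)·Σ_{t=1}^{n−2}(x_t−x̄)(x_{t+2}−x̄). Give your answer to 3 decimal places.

-0.593

Mean x̄ = (63 + 65 + 66 + 66 + 65 + 63)/6 = 64.6667
Σ_{t=1}^{4}(x_t−x̄)(x_{t+2}−x̄) = -3.5556
γ_2 = -3.5556 / 6 = -0.593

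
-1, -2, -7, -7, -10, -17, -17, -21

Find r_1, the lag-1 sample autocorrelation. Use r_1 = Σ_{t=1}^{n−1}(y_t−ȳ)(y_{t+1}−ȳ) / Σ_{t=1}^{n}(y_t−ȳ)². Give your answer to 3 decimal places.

0.605

Mean ȳ = (-1 − 2 − 7 − 7 − 10 − 17 − 17 − 21)/8 = -10.2500
Numerator Σ_{t=1}^{7}(y_t−ȳ)(y_{t+1}−ȳ) = 230.9375
Denominator Σ(y_t−ȳ)² = 381.5000
r_1 = 230.9375 / 381.5000 = 0.605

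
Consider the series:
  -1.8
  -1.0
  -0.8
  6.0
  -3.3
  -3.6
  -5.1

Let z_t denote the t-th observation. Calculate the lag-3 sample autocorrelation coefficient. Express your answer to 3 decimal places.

Mean z̄ = (-1.8 − 1.0 − 0.8 + 6.0 − 3.3 − 3.6 − 5.1)/7 = -1.3714
Σ(z_t−z̄)(z_{t+3}−z̄) = (-3.1592) + (-0.7163) + (-1.2735) + (-27.4849) = -32.6339
Denominator Σ(z_t−z̄)² = 77.5743
r_3 = -32.6339 / 77.5743 = -0.421

-0.421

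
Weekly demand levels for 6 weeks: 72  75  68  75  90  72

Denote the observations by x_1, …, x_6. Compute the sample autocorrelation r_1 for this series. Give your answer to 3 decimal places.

-0.164

Mean x̄ = (72 + 75 + 68 + 75 + 90 + 72)/6 = 75.3333
Deviations from mean: -3.3333, -0.3333, -7.3333, -0.3333, 14.6667, -3.3333
Σ(x_t−x̄)(x_{t+1}−x̄) = (1.1111) + (2.4444) + (2.4444) + (-4.8889) + (-48.8889) = -47.7778
Denominator Σ(x_t−x̄)² = 291.3333
r_1 = -47.7778 / 291.3333 = -0.164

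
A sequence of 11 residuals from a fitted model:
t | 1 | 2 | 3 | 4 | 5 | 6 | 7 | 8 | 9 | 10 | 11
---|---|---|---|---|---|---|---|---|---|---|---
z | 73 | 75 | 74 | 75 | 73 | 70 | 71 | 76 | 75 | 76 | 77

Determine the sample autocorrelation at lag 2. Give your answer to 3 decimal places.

-0.078

Mean z̄ = (73 + 75 + 74 + 75 + 73 + 70 + 71 + 76 + 75 + 76 + 77)/11 = 74.0909
Numerator Σ_{t=1}^{9}(z_t−z̄)(z_{t+2}−z̄) = -3.6529
Denominator Σ(z_t−z̄)² = 46.9091
r_2 = -3.6529 / 46.9091 = -0.078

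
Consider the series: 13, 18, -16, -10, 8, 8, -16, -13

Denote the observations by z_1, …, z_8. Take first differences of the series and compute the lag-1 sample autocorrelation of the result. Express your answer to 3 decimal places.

-0.236

First differences Δz: 5, -34, 6, 18, 0, -24, 3
Mean of differences = -3.7143
Numerator Σ(Δz_t−Δz̄)(Δz_{t+1}−Δz̄) = -478.0816
Denominator Σ(Δz_t−Δz̄)² = 2029.4286
r_1(Δz) = -478.0816 / 2029.4286 = -0.236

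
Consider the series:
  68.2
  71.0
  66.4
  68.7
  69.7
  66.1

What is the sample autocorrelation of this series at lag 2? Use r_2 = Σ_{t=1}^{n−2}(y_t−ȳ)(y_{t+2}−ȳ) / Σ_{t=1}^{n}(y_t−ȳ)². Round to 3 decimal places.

Mean ȳ = (68.2 + 71.0 + 66.4 + 68.7 + 69.7 + 66.1)/6 = 68.3500
Deviations from mean: -0.1500, 2.6500, -1.9500, 0.3500, 1.3500, -2.2500
Numerator Σ_{t=1}^{4}(y_t−ȳ)(y_{t+2}−ȳ) = -2.2000
Denominator Σ(y_t−ȳ)² = 17.8550
r_2 = -2.2000 / 17.8550 = -0.123

-0.123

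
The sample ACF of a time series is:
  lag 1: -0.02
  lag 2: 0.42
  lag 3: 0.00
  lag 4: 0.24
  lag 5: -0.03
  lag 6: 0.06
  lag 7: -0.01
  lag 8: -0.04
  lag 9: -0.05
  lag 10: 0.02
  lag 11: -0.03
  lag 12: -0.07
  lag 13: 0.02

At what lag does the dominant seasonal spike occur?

The largest autocorrelation is r_2 = 0.42, with a weaker echo at lag 4 (0.24); the remaining lags stay at or below 0.06.
The dominant spike at lag 2 indicates a seasonal period of 2.

2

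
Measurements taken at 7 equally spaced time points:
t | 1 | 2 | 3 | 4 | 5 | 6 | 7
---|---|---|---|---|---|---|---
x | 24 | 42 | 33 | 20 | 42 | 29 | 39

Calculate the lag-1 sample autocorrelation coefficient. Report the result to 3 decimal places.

Mean x̄ = (24 + 42 + 33 + 20 + 42 + 29 + 39)/7 = 32.7143
Σ(x_t−x̄)(x_{t+1}−x̄) = (-80.9184) + (2.6531) + (-3.6327) + (-118.0612) + (-34.4898) + (-23.3469) = -257.7959
Denominator Σ(x_t−x̄)² = 463.4286
r_1 = -257.7959 / 463.4286 = -0.556

-0.556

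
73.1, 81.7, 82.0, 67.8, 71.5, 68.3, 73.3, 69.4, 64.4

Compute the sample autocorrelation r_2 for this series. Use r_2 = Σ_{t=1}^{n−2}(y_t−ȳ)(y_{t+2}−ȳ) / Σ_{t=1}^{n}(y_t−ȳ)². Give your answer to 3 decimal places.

Mean ȳ = (73.1 + 81.7 + 82.0 + 67.8 + 71.5 + 68.3 + 73.3 + 69.4 + 64.4)/9 = 72.3889
Σ(y_t−ȳ)(y_{t+2}−ȳ) = (6.8346) + (-42.7277) + (-8.5432) + (18.7635) + (-0.8099) + (12.2212) + (-7.2788) = -21.5402
Denominator Σ(y_t−ȳ)² = 291.7289
r_2 = -21.5402 / 291.7289 = -0.074

-0.074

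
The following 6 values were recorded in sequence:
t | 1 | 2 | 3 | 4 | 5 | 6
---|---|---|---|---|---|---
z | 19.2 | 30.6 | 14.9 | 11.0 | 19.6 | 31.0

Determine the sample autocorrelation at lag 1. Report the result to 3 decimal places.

Mean z̄ = (19.2 + 30.6 + 14.9 + 11.0 + 19.6 + 31.0)/6 = 21.0500
Deviations from mean: -1.8500, 9.5500, -6.1500, -10.0500, -1.4500, 9.9500
Σ(z_t−z̄)(z_{t+1}−z̄) = (-17.6675) + (-58.7325) + (61.8075) + (14.5725) + (-14.4275) = -14.4475
Denominator Σ(z_t−z̄)² = 334.5550
r_1 = -14.4475 / 334.5550 = -0.043

-0.043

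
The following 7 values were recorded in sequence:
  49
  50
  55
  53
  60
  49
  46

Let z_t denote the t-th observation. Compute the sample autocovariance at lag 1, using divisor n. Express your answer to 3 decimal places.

0.988

Mean z̄ = (49 + 50 + 55 + 53 + 60 + 49 + 46)/7 = 51.7143
Σ_{t=1}^{6}(z_t−z̄)(z_{t+1}−z̄) = 6.9184
γ_1 = 6.9184 / 7 = 0.988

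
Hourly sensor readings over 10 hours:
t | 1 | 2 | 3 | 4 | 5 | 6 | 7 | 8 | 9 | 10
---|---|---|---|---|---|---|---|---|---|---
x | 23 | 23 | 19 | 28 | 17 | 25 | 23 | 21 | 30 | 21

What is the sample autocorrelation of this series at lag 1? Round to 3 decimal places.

Mean x̄ = (23 + 23 + 19 + 28 + 17 + 25 + 23 + 21 + 30 + 21)/10 = 23.0000
Numerator Σ_{t=1}^{9}(x_t−x̄)(x_{t+1}−x̄) = -90.0000
Denominator Σ(x_t−x̄)² = 138.0000
r_1 = -90.0000 / 138.0000 = -0.652

-0.652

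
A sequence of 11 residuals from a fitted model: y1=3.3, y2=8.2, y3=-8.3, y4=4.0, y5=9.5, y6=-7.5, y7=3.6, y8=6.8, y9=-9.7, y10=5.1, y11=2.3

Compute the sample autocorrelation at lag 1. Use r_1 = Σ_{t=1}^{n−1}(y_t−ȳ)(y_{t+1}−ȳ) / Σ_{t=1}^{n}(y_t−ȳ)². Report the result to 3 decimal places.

-0.502

Mean ȳ = (3.3 + 8.2 − 8.3 + 4.0 + 9.5 − 7.5 + 3.6 + 6.8 − 9.7 + 5.1 + 2.3)/11 = 1.5727
Numerator Σ_{t=1}^{10}(y_t−ȳ)(y_{t+1}−ȳ) = -234.5444
Denominator Σ(y_t−ȳ)² = 466.9018
r_1 = -234.5444 / 466.9018 = -0.502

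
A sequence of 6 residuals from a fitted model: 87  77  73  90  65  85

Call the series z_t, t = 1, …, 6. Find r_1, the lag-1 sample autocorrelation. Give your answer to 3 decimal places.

-0.665

Mean z̄ = (87 + 77 + 73 + 90 + 65 + 85)/6 = 79.5000
Numerator Σ_{t=1}^{5}(z_t−z̄)(z_{t+1}−z̄) = -302.7500
Denominator Σ(z_t−z̄)² = 455.5000
r_1 = -302.7500 / 455.5000 = -0.665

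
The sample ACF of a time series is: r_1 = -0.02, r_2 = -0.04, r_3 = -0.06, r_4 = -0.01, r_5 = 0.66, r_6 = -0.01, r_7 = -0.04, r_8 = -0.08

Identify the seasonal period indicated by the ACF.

The largest autocorrelation is r_5 = 0.66; the remaining lags stay at or below -0.01.
The dominant spike at lag 5 indicates a seasonal period of 5.

5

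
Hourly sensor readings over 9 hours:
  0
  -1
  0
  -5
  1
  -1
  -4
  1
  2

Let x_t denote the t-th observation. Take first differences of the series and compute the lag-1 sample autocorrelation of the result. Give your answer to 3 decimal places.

First differences Δx: -1, 1, -5, 6, -2, -3, 5, 1
Mean of differences = 0.2500
Numerator Σ(Δx_t−Δx̄)(Δx_{t+1}−Δx̄) = -52.5625
Denominator Σ(Δx_t−Δx̄)² = 101.5000
r_1(Δx) = -52.5625 / 101.5000 = -0.518

-0.518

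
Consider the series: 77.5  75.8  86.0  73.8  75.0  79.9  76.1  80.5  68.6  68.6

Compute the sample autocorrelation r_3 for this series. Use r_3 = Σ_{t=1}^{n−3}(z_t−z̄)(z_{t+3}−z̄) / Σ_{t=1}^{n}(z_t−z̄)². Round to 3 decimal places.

Mean z̄ = (77.5 + 75.8 + 86.0 + 73.8 + 75.0 + 79.9 + 76.1 + 80.5 + 68.6 + 68.6)/10 = 76.1800
Numerator Σ_{t=1}^{7}(z_t−z̄)(z_{t+3}−z̄) = 1.3388
Denominator Σ(z_t−z̄)² = 252.7960
r_3 = 1.3388 / 252.7960 = 0.005

0.005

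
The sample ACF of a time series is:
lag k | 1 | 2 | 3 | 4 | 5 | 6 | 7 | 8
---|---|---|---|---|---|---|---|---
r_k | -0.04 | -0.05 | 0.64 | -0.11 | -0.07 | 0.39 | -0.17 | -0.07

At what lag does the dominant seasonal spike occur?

3

The largest autocorrelation is r_3 = 0.64, with a weaker echo at lag 6 (0.39); the remaining lags stay at or below -0.04.
The dominant spike at lag 3 indicates a seasonal period of 3.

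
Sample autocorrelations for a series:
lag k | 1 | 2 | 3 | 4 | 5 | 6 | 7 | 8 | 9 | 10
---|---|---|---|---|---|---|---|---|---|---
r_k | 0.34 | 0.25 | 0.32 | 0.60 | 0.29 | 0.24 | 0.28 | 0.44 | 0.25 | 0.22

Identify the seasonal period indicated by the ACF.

The largest autocorrelation is r_4 = 0.60, with a weaker echo at lag 8 (0.44); the remaining lags stay at or below 0.34. The elevated value at lag 1 (0.34), dropping to 0.25 at lag 2, reflects decaying short-term dependence rather than seasonality.
The dominant spike at lag 4 indicates a seasonal period of 4.

4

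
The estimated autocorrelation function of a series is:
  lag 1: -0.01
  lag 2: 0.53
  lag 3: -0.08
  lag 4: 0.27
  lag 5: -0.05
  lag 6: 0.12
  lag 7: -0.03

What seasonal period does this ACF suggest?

2

The largest autocorrelation is r_2 = 0.53, with a weaker echo at lag 4 (0.27); the remaining lags stay at or below 0.12.
The dominant spike at lag 2 indicates a seasonal period of 2.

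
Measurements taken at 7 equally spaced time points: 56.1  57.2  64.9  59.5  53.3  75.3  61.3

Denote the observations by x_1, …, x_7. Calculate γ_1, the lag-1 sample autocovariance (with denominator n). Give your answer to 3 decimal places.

Mean x̄ = (56.1 + 57.2 + 64.9 + 59.5 + 53.3 + 75.3 + 61.3)/7 = 61.0857
Σ_{t=1}^{6}(x_t−x̄)(x_{t+1}−x̄) = -96.7731
γ_1 = -96.7731 / 7 = -13.825

-13.825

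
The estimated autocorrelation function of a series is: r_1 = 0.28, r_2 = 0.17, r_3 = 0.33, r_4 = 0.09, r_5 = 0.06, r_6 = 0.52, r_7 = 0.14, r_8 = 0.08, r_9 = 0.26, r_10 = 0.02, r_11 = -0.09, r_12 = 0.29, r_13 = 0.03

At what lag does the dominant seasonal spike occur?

The largest autocorrelation is r_6 = 0.52; the remaining lags stay at or below 0.33. The elevated value at lag 1 (0.28), dropping to 0.17 at lag 2, reflects decaying short-term dependence rather than seasonality.
The dominant spike at lag 6 indicates a seasonal period of 6.

6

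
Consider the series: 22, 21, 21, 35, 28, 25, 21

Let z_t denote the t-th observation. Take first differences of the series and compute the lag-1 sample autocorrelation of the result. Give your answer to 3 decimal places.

First differences Δz: -1, 0, 14, -7, -3, -4
Mean of differences = -0.1667
Numerator Σ(Δz_t−Δz̄)(Δz_{t+1}−Δz̄) = -64.3611
Denominator Σ(Δz_t−Δz̄)² = 270.8333
r_1(Δz) = -64.3611 / 270.8333 = -0.238

-0.238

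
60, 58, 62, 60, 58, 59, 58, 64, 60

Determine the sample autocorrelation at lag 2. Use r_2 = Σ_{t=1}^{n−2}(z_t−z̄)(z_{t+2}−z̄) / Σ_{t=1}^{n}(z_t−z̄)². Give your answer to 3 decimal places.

-0.133

Mean z̄ = (60 + 58 + 62 + 60 + 58 + 59 + 58 + 64 + 60)/9 = 59.8889
Σ(z_t−z̄)(z_{t+2}−z̄) = (0.2346) + (-0.2099) + (-3.9877) + (-0.0988) + (3.5679) + (-3.6543) + (-0.2099) = -4.3580
Denominator Σ(z_t−z̄)² = 32.8889
r_2 = -4.3580 / 32.8889 = -0.133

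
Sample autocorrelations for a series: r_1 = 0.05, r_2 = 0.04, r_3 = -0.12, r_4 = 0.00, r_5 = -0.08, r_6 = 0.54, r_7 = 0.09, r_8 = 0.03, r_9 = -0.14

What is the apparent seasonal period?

6

The largest autocorrelation is r_6 = 0.54; the remaining lags stay at or below 0.09.
The dominant spike at lag 6 indicates a seasonal period of 6.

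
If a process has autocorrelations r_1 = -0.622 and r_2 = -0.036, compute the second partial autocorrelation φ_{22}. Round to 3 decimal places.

-0.690

φ_{22} = (r_2 − r_1²) / (1 − r_1²)
r_1² = (-0.622)² = 0.386884
Numerator = -0.036 − 0.3869 = -0.4229; denominator = 1 − 0.3869 = 0.6131
φ_{22} = -0.4229 / 0.6131 = -0.690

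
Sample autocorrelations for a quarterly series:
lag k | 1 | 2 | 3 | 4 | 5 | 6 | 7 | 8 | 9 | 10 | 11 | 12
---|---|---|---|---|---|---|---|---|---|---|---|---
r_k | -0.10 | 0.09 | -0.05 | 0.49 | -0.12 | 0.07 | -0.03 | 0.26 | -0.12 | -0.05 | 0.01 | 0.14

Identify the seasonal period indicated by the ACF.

4

The largest autocorrelation is r_4 = 0.49, with a weaker echo at lag 8 (0.26); the remaining lags stay at or below 0.14.
The dominant spike at lag 4 indicates a seasonal period of 4.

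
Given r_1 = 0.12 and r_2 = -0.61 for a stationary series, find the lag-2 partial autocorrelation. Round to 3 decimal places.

φ_{22} = (r_2 − r_1²) / (1 − r_1²)
r_1² = (0.12)² = 0.0144
Numerator = -0.61 − 0.0144 = -0.6244; denominator = 1 − 0.0144 = 0.9856
φ_{22} = -0.6244 / 0.9856 = -0.634

-0.634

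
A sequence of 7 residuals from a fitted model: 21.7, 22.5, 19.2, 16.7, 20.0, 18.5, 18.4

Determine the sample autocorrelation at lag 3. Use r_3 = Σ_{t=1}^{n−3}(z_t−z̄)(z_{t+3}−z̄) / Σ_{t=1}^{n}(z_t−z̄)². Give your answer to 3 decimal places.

Mean z̄ = (21.7 + 22.5 + 19.2 + 16.7 + 20.0 + 18.5 + 18.4)/7 = 19.5714
Deviations from mean: 2.1286, 2.9286, -0.3714, -2.8714, 0.4286, -1.0714, -1.1714
Σ(z_t−z̄)(z_{t+3}−z̄) = (-6.1120) + (1.2551) + (0.3980) + (3.3637) = -1.0953
Denominator Σ(z_t−z̄)² = 24.1943
r_3 = -1.0953 / 24.1943 = -0.045

-0.045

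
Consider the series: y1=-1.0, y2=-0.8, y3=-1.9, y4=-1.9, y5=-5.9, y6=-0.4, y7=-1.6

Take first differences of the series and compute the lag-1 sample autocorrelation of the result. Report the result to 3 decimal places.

-0.589

First differences Δy: 0.2, -1.1, 0.0, -4.0, 5.5, -1.2
Mean of differences = -0.1000
Numerator Σ(Δy_t−Δȳ)(Δy_{t+1}−Δȳ) = -28.7900
Denominator Σ(Δy_t−Δȳ)² = 48.8800
r_1(Δy) = -28.7900 / 48.8800 = -0.589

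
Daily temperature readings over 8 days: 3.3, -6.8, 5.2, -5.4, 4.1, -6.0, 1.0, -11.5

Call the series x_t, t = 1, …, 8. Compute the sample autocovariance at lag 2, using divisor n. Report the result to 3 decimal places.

21.047

Mean x̄ = (3.3 − 6.8 + 5.2 − 5.4 + 4.1 − 6.0 + 1.0 − 11.5)/8 = -2.0125
Σ_{t=1}^{6}(x_t−x̄)(x_{t+2}−x̄) = 168.3734
γ_2 = 168.3734 / 8 = 21.047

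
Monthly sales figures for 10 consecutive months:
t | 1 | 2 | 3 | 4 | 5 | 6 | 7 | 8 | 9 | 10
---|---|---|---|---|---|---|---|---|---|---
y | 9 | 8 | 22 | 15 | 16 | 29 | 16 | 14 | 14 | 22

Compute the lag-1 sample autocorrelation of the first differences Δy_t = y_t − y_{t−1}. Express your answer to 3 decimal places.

First differences Δy: -1, 14, -7, 1, 13, -13, -2, 0, 8
Mean of differences = 1.4444
Numerator Σ(Δy_t−Δȳ)(Δy_{t+1}−Δȳ) = -259.7531
Denominator Σ(Δy_t−Δȳ)² = 634.2222
r_1(Δy) = -259.7531 / 634.2222 = -0.410

-0.410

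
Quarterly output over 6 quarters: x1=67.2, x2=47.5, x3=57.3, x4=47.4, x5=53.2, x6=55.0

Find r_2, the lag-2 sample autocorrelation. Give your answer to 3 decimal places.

0.290

Mean x̄ = (67.2 + 47.5 + 57.3 + 47.4 + 53.2 + 55.0)/6 = 54.6000
Deviations from mean: 12.6000, -7.1000, 2.7000, -7.2000, -1.4000, 0.4000
Numerator Σ_{t=1}^{4}(x_t−x̄)(x_{t+2}−x̄) = 78.4800
Denominator Σ(x_t−x̄)² = 270.4200
r_2 = 78.4800 / 270.4200 = 0.290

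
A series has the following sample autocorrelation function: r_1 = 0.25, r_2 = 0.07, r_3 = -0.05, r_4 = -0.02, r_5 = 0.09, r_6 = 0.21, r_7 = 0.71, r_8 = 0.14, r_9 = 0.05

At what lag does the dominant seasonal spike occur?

7

The largest autocorrelation is r_7 = 0.71; the remaining lags stay at or below 0.25. The elevated value at lag 1 (0.25), dropping to 0.07 at lag 2, reflects decaying short-term dependence rather than seasonality.
The dominant spike at lag 7 indicates a seasonal period of 7.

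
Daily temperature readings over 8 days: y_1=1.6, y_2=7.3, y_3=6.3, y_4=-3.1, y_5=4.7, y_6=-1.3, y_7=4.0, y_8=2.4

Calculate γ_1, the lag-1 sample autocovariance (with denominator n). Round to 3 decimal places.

-4.329

Mean ȳ = (1.6 + 7.3 + 6.3 − 3.1 + 4.7 − 1.3 + 4.0 + 2.4)/8 = 2.7375
Σ_{t=1}^{7}(y_t−ȳ)(y_{t+1}−ȳ) = -34.6352
γ_1 = -34.6352 / 8 = -4.329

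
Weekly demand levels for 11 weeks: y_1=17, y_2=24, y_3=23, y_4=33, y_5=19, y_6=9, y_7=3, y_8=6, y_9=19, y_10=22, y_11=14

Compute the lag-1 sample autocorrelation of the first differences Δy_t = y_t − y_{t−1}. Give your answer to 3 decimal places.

0.107

First differences Δy: 7, -1, 10, -14, -10, -6, 3, 13, 3, -8
Mean of differences = -0.3000
Numerator Σ(Δy_t−Δȳ)(Δy_{t+1}−Δȳ) = 78.3100
Denominator Σ(Δy_t−Δȳ)² = 732.1000
r_1(Δy) = 78.3100 / 732.1000 = 0.107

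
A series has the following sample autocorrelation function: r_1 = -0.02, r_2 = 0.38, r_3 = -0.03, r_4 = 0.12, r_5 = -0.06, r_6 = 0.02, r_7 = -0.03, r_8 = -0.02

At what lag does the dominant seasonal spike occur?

The largest autocorrelation is r_2 = 0.38; the remaining lags stay at or below 0.12.
The dominant spike at lag 2 indicates a seasonal period of 2.

2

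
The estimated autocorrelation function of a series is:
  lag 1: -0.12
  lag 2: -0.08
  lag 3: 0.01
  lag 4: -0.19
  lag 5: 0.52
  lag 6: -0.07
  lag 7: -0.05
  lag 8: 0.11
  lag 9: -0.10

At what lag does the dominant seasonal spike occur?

5

The largest autocorrelation is r_5 = 0.52; the remaining lags stay at or below 0.11.
The dominant spike at lag 5 indicates a seasonal period of 5.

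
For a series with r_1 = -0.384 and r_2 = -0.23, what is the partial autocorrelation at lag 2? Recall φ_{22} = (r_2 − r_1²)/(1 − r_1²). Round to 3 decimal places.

-0.443

φ_{22} = (r_2 − r_1²) / (1 − r_1²)
r_1² = (-0.384)² = 0.147456
Numerator = -0.23 − 0.1475 = -0.3775; denominator = 1 − 0.1475 = 0.8525
φ_{22} = -0.3775 / 0.8525 = -0.443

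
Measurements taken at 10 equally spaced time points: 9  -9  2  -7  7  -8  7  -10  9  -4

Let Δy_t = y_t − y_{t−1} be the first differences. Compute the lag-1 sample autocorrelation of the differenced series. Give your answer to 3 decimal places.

First differences Δy: -18, 11, -9, 14, -15, 15, -17, 19, -13
Mean of differences = -1.4444
Numerator Σ(Δy_t−Δȳ)(Δy_{t+1}−Δȳ) = -1659.0864
Denominator Σ(Δy_t−Δȳ)² = 1972.2222
r_1(Δy) = -1659.0864 / 1972.2222 = -0.841

-0.841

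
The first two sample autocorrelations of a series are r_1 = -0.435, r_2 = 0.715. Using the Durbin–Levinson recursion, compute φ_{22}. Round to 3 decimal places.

φ_{22} = (r_2 − r_1²) / (1 − r_1²)
r_1² = (-0.435)² = 0.189225
Numerator = 0.715 − 0.1892 = 0.5258; denominator = 1 − 0.1892 = 0.8108
φ_{22} = 0.5258 / 0.8108 = 0.648

0.648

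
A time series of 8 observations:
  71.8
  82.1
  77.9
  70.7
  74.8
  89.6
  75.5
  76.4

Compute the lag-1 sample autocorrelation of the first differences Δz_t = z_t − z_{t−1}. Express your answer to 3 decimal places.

First differences Δz: 10.3, -4.2, -7.2, 4.1, 14.8, -14.1, 0.9
Mean of differences = 0.6571
Numerator Σ(Δz_t−Δz̄)(Δz_{t+1}−Δz̄) = -199.3247
Denominator Σ(Δz_t−Δz̄)² = 608.0171
r_1(Δz) = -199.3247 / 608.0171 = -0.328

-0.328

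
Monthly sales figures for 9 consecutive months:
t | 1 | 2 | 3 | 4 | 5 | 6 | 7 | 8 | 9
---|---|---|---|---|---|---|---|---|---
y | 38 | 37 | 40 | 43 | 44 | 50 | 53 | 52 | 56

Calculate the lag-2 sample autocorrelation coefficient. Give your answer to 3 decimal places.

Mean ȳ = (38 + 37 + 40 + 43 + 44 + 50 + 53 + 52 + 56)/9 = 45.8889
Numerator Σ_{t=1}^{7}(y_t−ȳ)(y_{t+2}−ȳ) = 154.9753
Denominator Σ(y_t−ȳ)² = 394.8889
r_2 = 154.9753 / 394.8889 = 0.392

0.392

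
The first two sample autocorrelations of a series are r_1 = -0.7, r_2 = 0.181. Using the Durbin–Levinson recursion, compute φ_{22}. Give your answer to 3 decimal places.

-0.606

φ_{22} = (r_2 − r_1²) / (1 − r_1²)
r_1² = (-0.7)² = 0.49
Numerator = 0.181 − 0.4900 = -0.3090; denominator = 1 − 0.4900 = 0.5100
φ_{22} = -0.3090 / 0.5100 = -0.606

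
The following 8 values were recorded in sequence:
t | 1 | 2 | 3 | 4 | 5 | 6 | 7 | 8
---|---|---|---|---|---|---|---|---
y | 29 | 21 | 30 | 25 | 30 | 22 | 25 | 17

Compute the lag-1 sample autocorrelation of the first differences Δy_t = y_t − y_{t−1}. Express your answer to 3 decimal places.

-0.726

First differences Δy: -8, 9, -5, 5, -8, 3, -8
Mean of differences = -1.7143
Numerator Σ(Δy_t−Δȳ)(Δy_{t+1}−Δȳ) = -226.0816
Denominator Σ(Δy_t−Δȳ)² = 311.4286
r_1(Δy) = -226.0816 / 311.4286 = -0.726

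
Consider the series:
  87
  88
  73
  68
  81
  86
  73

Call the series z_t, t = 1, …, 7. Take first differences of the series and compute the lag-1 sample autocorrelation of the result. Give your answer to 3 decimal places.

First differences Δz: 1, -15, -5, 13, 5, -13
Mean of differences = -2.3333
Numerator Σ(Δz_t−Δz̄)(Δz_{t+1}−Δz̄) = -15.1111
Denominator Σ(Δz_t−Δz̄)² = 581.3333
r_1(Δz) = -15.1111 / 581.3333 = -0.026

-0.026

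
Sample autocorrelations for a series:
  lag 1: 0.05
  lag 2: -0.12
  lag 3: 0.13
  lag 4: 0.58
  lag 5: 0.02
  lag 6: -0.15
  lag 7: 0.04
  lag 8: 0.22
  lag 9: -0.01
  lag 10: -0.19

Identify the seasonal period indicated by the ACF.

The largest autocorrelation is r_4 = 0.58, with a weaker echo at lag 8 (0.22); the remaining lags stay at or below 0.13.
The dominant spike at lag 4 indicates a seasonal period of 4.

4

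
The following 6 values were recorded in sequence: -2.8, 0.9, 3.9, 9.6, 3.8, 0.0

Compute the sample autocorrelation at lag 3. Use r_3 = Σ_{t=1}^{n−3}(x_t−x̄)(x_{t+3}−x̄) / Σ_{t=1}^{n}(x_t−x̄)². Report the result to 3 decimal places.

Mean x̄ = (-2.8 + 0.9 + 3.9 + 9.6 + 3.8 + 0.0)/6 = 2.5667
Deviations from mean: -5.3667, -1.6667, 1.3333, 7.0333, 1.2333, -2.5667
Σ(x_t−x̄)(x_{t+3}−x̄) = (-37.7456) + (-2.0556) + (-3.4222) = -43.2233
Denominator Σ(x_t−x̄)² = 90.9333
r_3 = -43.2233 / 90.9333 = -0.475

-0.475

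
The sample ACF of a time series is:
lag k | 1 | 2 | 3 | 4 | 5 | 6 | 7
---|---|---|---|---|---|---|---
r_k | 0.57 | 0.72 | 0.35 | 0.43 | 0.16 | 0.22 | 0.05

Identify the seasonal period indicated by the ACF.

The largest autocorrelation is r_2 = 0.72; the remaining lags stay at or below 0.57.
The dominant spike at lag 2 indicates a seasonal period of 2.

2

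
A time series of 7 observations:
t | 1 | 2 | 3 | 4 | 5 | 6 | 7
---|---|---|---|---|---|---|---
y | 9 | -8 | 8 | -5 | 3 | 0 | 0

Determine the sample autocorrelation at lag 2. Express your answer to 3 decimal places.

0.542

Mean ȳ = (9 − 8 + 8 − 5 + 3 + 0 + 0)/7 = 1.0000
Deviations from mean: 8.0000, -9.0000, 7.0000, -6.0000, 2.0000, -1.0000, -1.0000
Σ(y_t−ȳ)(y_{t+2}−ȳ) = (56.0000) + (54.0000) + (14.0000) + (6.0000) + (-2.0000) = 128.0000
Denominator Σ(y_t−ȳ)² = 236.0000
r_2 = 128.0000 / 236.0000 = 0.542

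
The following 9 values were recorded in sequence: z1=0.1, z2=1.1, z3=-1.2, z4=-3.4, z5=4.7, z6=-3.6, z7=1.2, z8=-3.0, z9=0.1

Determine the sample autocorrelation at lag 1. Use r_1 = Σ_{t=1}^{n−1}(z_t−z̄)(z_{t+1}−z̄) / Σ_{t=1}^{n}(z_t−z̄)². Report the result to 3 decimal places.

-0.696

Mean z̄ = (0.1 + 1.1 − 1.2 − 3.4 + 4.7 − 3.6 + 1.2 − 3.0 + 0.1)/9 = -0.4444
Numerator Σ_{t=1}^{8}(z_t−z̄)(z_{t+1}−z̄) = -40.3142
Denominator Σ(z_t−z̄)² = 57.9422
r_1 = -40.3142 / 57.9422 = -0.696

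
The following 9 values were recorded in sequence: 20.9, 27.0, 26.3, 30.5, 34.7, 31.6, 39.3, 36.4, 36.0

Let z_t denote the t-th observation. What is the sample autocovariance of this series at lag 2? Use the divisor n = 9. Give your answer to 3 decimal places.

Mean z̄ = (20.9 + 27.0 + 26.3 + 30.5 + 34.7 + 31.6 + 39.3 + 36.4 + 36.0)/9 = 31.4111
Σ_{t=1}^{7}(z_t−z̄)(z_{t+2}−z̄) = 103.8498
γ_2 = 103.8498 / 9 = 11.539

11.539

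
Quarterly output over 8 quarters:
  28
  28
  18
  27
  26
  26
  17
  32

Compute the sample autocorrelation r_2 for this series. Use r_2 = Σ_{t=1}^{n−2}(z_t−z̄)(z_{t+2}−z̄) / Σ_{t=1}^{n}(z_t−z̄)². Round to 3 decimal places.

Mean z̄ = (28 + 28 + 18 + 27 + 26 + 26 + 17 + 32)/8 = 25.2500
Deviations from mean: 2.7500, 2.7500, -7.2500, 1.7500, 0.7500, 0.7500, -8.2500, 6.7500
Σ(z_t−z̄)(z_{t+2}−z̄) = (-19.9375) + (4.8125) + (-5.4375) + (1.3125) + (-6.1875) + (5.0625) = -20.3750
Denominator Σ(z_t−z̄)² = 185.5000
r_2 = -20.3750 / 185.5000 = -0.110

-0.110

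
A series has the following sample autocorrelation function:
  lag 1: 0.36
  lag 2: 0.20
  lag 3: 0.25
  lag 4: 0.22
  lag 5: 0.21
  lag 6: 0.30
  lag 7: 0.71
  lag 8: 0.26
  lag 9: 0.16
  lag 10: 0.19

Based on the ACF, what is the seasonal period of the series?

7

The largest autocorrelation is r_7 = 0.71; the remaining lags stay at or below 0.36. The elevated value at lag 1 (0.36), dropping to 0.20 at lag 2, reflects decaying short-term dependence rather than seasonality.
The dominant spike at lag 7 indicates a seasonal period of 7.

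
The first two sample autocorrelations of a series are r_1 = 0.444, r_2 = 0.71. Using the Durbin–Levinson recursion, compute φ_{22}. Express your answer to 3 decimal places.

0.639

φ_{22} = (r_2 − r_1²) / (1 − r_1²)
r_1² = (0.444)² = 0.197136
Numerator = 0.71 − 0.1971 = 0.5129; denominator = 1 − 0.1971 = 0.8029
φ_{22} = 0.5129 / 0.8029 = 0.639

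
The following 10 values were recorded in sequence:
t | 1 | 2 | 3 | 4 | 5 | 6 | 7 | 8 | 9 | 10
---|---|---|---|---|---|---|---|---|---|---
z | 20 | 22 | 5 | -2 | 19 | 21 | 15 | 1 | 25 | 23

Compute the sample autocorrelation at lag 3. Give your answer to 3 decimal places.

-0.130

Mean z̄ = (20 + 22 + 5 − 2 + 19 + 21 + 15 + 1 + 25 + 23)/10 = 14.9000
Numerator Σ_{t=1}^{7}(z_t−z̄)(z_{t+3}−z̄) = -113.7300
Denominator Σ(z_t−z̄)² = 874.9000
r_3 = -113.7300 / 874.9000 = -0.130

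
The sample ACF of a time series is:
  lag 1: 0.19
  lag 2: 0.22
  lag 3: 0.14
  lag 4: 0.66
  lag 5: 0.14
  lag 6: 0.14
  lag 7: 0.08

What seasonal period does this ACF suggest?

The largest autocorrelation is r_4 = 0.66; the remaining lags stay at or below 0.22.
The dominant spike at lag 4 indicates a seasonal period of 4.

4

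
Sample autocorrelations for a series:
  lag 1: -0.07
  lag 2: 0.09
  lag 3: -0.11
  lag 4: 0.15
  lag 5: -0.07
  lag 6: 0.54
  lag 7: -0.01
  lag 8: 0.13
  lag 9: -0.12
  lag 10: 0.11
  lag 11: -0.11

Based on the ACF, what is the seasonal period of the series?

6

The largest autocorrelation is r_6 = 0.54; the remaining lags stay at or below 0.15.
The dominant spike at lag 6 indicates a seasonal period of 6.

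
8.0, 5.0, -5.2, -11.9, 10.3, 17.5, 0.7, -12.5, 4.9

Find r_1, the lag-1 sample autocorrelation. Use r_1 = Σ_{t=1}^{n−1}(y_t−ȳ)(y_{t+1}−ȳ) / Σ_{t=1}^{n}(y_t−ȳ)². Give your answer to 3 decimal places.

0.079

Mean ȳ = (8.0 + 5.0 − 5.2 − 11.9 + 10.3 + 17.5 + 0.7 − 12.5 + 4.9)/9 = 1.8667
Numerator Σ_{t=1}^{8}(y_t−ȳ)(y_{t+1}−ȳ) = 65.0456
Denominator Σ(y_t−ȳ)² = 819.3800
r_1 = 65.0456 / 819.3800 = 0.079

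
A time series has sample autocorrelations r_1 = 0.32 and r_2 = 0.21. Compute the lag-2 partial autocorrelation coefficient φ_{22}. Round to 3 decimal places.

0.120

φ_{22} = (r_2 − r_1²) / (1 − r_1²)
r_1² = (0.32)² = 0.1024
Numerator = 0.21 − 0.1024 = 0.1076; denominator = 1 − 0.1024 = 0.8976
φ_{22} = 0.1076 / 0.8976 = 0.120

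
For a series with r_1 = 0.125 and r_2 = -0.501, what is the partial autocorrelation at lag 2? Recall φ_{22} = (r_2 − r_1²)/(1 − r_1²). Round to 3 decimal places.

-0.525

φ_{22} = (r_2 − r_1²) / (1 − r_1²)
r_1² = (0.125)² = 0.015625
Numerator = -0.501 − 0.0156 = -0.5166; denominator = 1 − 0.0156 = 0.9844
φ_{22} = -0.5166 / 0.9844 = -0.525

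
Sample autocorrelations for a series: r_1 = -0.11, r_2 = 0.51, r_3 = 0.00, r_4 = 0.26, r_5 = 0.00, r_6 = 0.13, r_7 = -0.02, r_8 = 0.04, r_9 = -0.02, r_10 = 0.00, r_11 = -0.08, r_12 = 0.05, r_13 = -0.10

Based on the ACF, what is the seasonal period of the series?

The largest autocorrelation is r_2 = 0.51, with a weaker echo at lag 4 (0.26); the remaining lags stay at or below 0.13.
The dominant spike at lag 2 indicates a seasonal period of 2.

2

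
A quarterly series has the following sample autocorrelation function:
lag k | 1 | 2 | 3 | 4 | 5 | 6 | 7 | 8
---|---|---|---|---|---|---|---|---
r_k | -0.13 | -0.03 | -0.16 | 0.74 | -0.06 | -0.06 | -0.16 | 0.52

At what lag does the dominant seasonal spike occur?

The largest autocorrelation is r_4 = 0.74, with a weaker echo at lag 8 (0.52); the remaining lags stay at or below -0.03.
The dominant spike at lag 4 indicates a seasonal period of 4.

4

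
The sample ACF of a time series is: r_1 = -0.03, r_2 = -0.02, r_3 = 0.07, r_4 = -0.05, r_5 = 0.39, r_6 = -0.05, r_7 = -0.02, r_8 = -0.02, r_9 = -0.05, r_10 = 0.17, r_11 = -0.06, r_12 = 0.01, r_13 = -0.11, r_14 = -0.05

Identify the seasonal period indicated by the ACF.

The largest autocorrelation is r_5 = 0.39, with a weaker echo at lag 10 (0.17); the remaining lags stay at or below 0.07.
The dominant spike at lag 5 indicates a seasonal period of 5.

5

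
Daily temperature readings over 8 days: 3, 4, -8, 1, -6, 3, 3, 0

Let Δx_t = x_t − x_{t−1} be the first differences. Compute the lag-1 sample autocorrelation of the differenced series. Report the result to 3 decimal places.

First differences Δx: 1, -12, 9, -7, 9, 0, -3
Mean of differences = -0.4286
Numerator Σ(Δx_t−Δx̄)(Δx_{t+1}−Δx̄) = -246.6122
Denominator Σ(Δx_t−Δx̄)² = 363.7143
r_1(Δx) = -246.6122 / 363.7143 = -0.678

-0.678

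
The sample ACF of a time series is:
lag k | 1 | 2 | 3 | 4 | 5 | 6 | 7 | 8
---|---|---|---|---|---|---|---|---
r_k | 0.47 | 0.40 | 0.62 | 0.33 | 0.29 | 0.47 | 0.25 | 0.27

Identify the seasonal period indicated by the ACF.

The largest autocorrelation is r_3 = 0.62; the remaining lags stay at or below 0.47. The elevated value at lag 1 (0.47), dropping to 0.40 at lag 2, reflects decaying short-term dependence rather than seasonality.
The dominant spike at lag 3 indicates a seasonal period of 3.

3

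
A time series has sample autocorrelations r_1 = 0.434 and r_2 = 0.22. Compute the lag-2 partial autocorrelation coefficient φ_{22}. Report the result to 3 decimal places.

0.039

φ_{22} = (r_2 − r_1²) / (1 − r_1²)
r_1² = (0.434)² = 0.188356
Numerator = 0.22 − 0.1884 = 0.0316; denominator = 1 − 0.1884 = 0.8116
φ_{22} = 0.0316 / 0.8116 = 0.039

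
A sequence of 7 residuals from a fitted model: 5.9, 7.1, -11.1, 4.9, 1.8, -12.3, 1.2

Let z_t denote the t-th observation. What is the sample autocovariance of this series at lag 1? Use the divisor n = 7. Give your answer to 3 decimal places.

-17.564

Mean z̄ = (5.9 + 7.1 − 11.1 + 4.9 + 1.8 − 12.3 + 1.2)/7 = -0.3571
Deviations: 6.2571, 7.4571, -10.7429, 5.2571, 2.1571, -11.9429, 1.5571
Σ_{t=1}^{6}(z_t−z̄)(z_{t+1}−z̄) = -122.9461
γ_1 = -122.9461 / 7 = -17.564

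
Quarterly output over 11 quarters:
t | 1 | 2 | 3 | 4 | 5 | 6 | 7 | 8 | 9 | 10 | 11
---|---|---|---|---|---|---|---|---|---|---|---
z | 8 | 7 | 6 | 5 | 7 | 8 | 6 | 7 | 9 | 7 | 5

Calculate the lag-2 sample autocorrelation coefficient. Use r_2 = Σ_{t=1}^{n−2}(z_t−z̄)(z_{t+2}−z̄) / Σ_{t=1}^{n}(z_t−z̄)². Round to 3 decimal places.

Mean z̄ = (8 + 7 + 6 + 5 + 7 + 8 + 6 + 7 + 9 + 7 + 5)/11 = 6.8182
Numerator Σ_{t=1}^{9}(z_t−z̄)(z_{t+2}−z̄) = -9.2479
Denominator Σ(z_t−z̄)² = 15.6364
r_2 = -9.2479 / 15.6364 = -0.591

-0.591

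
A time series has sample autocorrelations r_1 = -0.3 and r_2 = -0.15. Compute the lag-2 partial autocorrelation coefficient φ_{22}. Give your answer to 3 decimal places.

φ_{22} = (r_2 − r_1²) / (1 − r_1²)
r_1² = (-0.3)² = 0.09
Numerator = -0.15 − 0.0900 = -0.2400; denominator = 1 − 0.0900 = 0.9100
φ_{22} = -0.2400 / 0.9100 = -0.264

-0.264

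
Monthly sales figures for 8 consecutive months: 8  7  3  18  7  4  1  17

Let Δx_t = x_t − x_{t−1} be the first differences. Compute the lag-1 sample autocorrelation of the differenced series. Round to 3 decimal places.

-0.353

First differences Δx: -1, -4, 15, -11, -3, -3, 16
Mean of differences = 1.2857
Numerator Σ(Δx_t−Δx̄)(Δx_{t+1}−Δx̄) = -220.9388
Denominator Σ(Δx_t−Δx̄)² = 625.4286
r_1(Δx) = -220.9388 / 625.4286 = -0.353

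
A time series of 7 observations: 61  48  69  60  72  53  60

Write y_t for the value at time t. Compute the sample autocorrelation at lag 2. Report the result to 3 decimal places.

Mean ȳ = (61 + 48 + 69 + 60 + 72 + 53 + 60)/7 = 60.4286
Deviations from mean: 0.5714, -12.4286, 8.5714, -0.4286, 11.5714, -7.4286, -0.4286
Σ(y_t−ȳ)(y_{t+2}−ȳ) = (4.8980) + (5.3265) + (99.1837) + (3.1837) + (-4.9592) = 107.6327
Denominator Σ(y_t−ȳ)² = 417.7143
r_2 = 107.6327 / 417.7143 = 0.258

0.258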